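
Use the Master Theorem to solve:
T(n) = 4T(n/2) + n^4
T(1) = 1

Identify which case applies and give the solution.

a=4, b=2, f(n)=n^4. log_2(4) = 2. Since c=4 > 2 and the regularity condition holds (4(n/2)^4 = (4/2^4)n^4 with 4/2^4 < 1), Case 3 applies: T(n) = Θ(f(n)) = O(n^4).

Answer: O(n^4) - Case 3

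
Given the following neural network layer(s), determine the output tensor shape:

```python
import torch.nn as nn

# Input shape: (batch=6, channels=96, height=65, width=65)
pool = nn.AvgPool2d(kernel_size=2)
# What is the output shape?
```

Input: (6, 96, 65, 65) -> Output: (6, 96, 32, 32)

Answer: (6, 96, 32, 32)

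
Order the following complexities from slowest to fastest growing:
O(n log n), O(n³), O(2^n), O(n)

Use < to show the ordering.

Ordered by growth rate: O(n) < O(n log n) < O(n³) < O(2^n)

Answer: O(n) < O(n log n) < O(n³) < O(2^n)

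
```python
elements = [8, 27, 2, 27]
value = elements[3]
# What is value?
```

Trace:
`elements = [8, 27, 2, 27]` → elements = [8, 27, 2, 27]
`value = elements[3]` → value = 27
So value = 27

Answer: 27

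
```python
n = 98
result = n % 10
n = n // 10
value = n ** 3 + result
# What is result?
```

Trace:
`n = 98` → n = 98
`result = n % 10` → result = 8
`n = n // 10` → n = 9
`value = n ** 3 + result` → value = 737
So result = 8

Answer: 8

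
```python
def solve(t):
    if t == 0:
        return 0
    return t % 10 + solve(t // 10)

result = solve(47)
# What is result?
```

Sum of digits of 47: 7 + 4 = 11

Answer: 11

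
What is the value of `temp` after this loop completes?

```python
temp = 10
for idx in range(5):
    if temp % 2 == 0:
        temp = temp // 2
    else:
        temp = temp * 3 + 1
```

Collatz-style transformation from 10
`temp` takes the values: 10 → 5 → 16 → 8 → 4 → 2

Answer: 2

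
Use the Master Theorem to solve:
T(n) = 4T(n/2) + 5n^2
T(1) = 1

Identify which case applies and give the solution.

a=4, b=2, f(n)=5n^2. log_2(4) = 2. Since c=2 = 2, Case 2 applies: T(n) = Θ(n^log_b(a) · log n) = O(n^2 log n).

Answer: O(n^2 log n) - Case 2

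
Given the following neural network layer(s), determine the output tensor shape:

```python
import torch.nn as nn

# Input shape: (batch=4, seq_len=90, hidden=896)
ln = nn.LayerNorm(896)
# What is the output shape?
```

Input: (4, 90, 896) -> Output: (4, 90, 896)

Answer: (4, 90, 896)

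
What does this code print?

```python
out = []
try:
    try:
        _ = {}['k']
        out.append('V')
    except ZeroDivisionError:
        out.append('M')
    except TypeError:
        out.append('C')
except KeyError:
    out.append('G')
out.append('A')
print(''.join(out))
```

Execution trace: 'G' (outer except KeyError) → 'A' (after the try/except). Output: GA

Answer: GA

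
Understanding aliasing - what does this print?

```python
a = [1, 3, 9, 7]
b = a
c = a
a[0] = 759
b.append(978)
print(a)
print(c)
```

Key concept: multiple aliases.
Step by step:
`a = [1, 3, 9, 7]` → a = [1, 3, 9, 7]
`b = a` → b = [1, 3, 9, 7] (same object as a)
`c = a` → c = [1, 3, 9, 7] (same object as a, b)
`a[0] = 759` → a = [759, 3, 9, 7] (same object as b, c); b = [759, 3, 9, 7] (same object as a, c); c = [759, 3, 9, 7] (same object as a, b)
`b.append(978)` → a = [759, 3, 9, 7, 978] (same object as b, c); b = [759, 3, 9, 7, 978] (same object as a, c); c = [759, 3, 9, 7, 978] (same object as a, b)
`print(a)` → prints [759, 3, 9, 7, 978]
`print(c)` → prints [759, 3, 9, 7, 978]

Answer:
[759, 3, 9, 7, 978]
[759, 3, 9, 7, 978]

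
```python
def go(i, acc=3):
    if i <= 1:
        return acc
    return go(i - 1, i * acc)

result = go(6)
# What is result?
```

Accumulator trace (n, acc): (6, 3) -> (5, 18) -> (4, 90) -> (3, 360) -> (2, 1080) -> (1, 2160) -> return 2160

Answer: 2160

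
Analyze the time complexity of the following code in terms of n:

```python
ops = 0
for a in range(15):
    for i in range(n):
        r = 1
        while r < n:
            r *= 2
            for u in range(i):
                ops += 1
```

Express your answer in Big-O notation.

Each loop level contributes: 1 × n × log n × n. Multiplying the contributions gives O(n^2 log n).

Answer: O(n^2 log n)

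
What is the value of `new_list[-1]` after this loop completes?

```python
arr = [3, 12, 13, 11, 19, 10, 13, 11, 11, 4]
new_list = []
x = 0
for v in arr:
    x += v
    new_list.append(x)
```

Cumulative sum ends at 107
`new_list` takes the values: [] → [3] → [3, 15] → [3, 15, 28] → [3, 15, 28, 39] → [3, 15, 28, 39, 58] → [3, 15, 28, 39, 58, 68] → [3, 15, 28, 39, 58, 68, 81] → [3, 15, 28, 39, 58, 68, 81, 92] → [3, 15, 28, 39, 58, 68, 81, 92, 103] → [3, 15, 28, 39, 58, 68, 81, 92, 103, 107]
So `new_list[-1]` = 107

Answer: 107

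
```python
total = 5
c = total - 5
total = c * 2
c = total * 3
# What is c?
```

Trace:
`total = 5` → total = 5
`c = total - 5` → c = 0
`total = c * 2` → total = 0
`c = total * 3` → c = 0
So c = 0

Answer: 0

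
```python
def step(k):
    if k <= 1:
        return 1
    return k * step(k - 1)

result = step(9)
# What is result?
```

step(9) = 9 * 8 * 7 * 6 * 5 * 4 * 3 * 2 * 1 = 362880

Answer: 362880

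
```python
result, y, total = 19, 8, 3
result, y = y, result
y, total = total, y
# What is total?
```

Trace:
`result, y, total = 19, 8, 3` → result = 19; y = 8; total = 3
`result, y = y, result` → result = 8; y = 19
`y, total = total, y` → y = 3; total = 19
So total = 19

Answer: 19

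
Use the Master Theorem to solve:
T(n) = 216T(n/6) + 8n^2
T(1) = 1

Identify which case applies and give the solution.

a=216, b=6, f(n)=8n^2. log_6(216) = 3. Since c=2 < 3, Case 1 applies: T(n) = Θ(n^log_b(a)) = O(n^3).

Answer: O(n^3) - Case 1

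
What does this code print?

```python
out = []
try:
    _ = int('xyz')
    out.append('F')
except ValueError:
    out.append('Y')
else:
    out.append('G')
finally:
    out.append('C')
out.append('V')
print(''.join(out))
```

Execution trace: 'Y' (except ValueError) → 'C' (finally) → 'V' (after the try/except). Output: YCV

Answer: YCV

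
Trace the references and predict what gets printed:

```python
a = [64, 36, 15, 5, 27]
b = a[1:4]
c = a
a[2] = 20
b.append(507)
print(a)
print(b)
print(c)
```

Key concept: slice vs alias.
Step by step:
`a = [64, 36, 15, 5, 27]` → a = [64, 36, 15, 5, 27]
`b = a[1:4]` → b = [36, 15, 5]
`c = a` → c = [64, 36, 15, 5, 27] (same object as a)
`a[2] = 20` → a = [64, 36, 20, 5, 27] (same object as c); c = [64, 36, 20, 5, 27] (same object as a)
`b.append(507)` → b = [36, 15, 5, 507]
`print(a)` → prints [64, 36, 20, 5, 27]
`print(b)` → prints [36, 15, 5, 507]
`print(c)` → prints [64, 36, 20, 5, 27]

Answer:
[64, 36, 20, 5, 27]
[36, 15, 5, 507]
[64, 36, 20, 5, 27]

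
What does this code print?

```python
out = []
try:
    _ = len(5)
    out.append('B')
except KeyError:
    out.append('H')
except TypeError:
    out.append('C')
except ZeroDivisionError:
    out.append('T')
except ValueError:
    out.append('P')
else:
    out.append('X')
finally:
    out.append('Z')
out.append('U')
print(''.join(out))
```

Execution trace: 'C' (except TypeError) → 'Z' (finally) → 'U' (after the try/except). Output: CZU

Answer: CZU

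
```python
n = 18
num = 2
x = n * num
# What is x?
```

Trace:
`n = 18` → n = 18
`num = 2` → num = 2
`x = n * num` → x = 36
So x = 36

Answer: 36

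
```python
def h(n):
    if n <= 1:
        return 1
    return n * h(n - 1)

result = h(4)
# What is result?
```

h(4) = 4 * 3 * 2 * 1 = 24

Answer: 24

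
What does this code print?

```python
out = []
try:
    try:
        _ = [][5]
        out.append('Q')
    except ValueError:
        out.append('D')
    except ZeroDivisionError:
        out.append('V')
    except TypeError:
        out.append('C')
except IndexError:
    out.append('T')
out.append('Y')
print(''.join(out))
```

Execution trace: 'T' (outer except IndexError) → 'Y' (after the try/except). Output: TY

Answer: TY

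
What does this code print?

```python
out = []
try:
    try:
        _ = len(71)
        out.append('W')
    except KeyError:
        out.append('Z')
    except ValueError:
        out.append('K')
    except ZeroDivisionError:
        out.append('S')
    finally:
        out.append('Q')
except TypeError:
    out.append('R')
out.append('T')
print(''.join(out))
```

Execution trace: 'Q' (finally) → 'R' (outer except TypeError) → 'T' (after the try/except). Output: QRT

Answer: QRT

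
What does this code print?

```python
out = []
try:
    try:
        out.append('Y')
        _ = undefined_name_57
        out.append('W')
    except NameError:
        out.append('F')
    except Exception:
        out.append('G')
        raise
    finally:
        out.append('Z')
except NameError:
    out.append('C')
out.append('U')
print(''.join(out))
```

Execution trace: 'Y' (inner try body) → 'F' (inner except NameError) → 'Z' (inner finally) → 'U' (after the try/except). Output: YFZU

Answer: YFZU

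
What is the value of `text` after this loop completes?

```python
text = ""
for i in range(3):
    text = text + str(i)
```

Concatenate digits 0 to 2
`text` takes the values: "" → "0" → "01" → "012"

Answer: "012"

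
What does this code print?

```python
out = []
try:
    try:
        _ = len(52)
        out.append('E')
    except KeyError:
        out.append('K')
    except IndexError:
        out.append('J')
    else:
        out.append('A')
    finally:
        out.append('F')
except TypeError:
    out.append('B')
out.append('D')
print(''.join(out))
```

Execution trace: 'F' (inner finally) → 'B' (outer except TypeError) → 'D' (after the try/except). Output: FBD

Answer: FBD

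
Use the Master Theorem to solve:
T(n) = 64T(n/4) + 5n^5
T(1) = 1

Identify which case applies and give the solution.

a=64, b=4, f(n)=5n^5. log_4(64) = 3. Since c=5 > 3 and the regularity condition holds (64(n/4)^5 = (64/4^5)n^5 with 64/4^5 < 1), Case 3 applies: T(n) = Θ(f(n)) = O(n^5).

Answer: O(n^5) - Case 3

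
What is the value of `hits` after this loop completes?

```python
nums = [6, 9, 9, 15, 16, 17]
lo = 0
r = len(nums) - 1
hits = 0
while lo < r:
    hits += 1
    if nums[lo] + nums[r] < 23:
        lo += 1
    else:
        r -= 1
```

Steps to find pair summing to 23
`hits` takes the values: 0 → 1 → 2 → 3 → 4 → 5

Answer: 5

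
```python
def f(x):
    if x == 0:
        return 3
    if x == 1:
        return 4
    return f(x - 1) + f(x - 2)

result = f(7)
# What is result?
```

Build up from base cases: f(0)=3, f(1)=4, f(2)=7, f(3)=11, f(4)=18, f(5)=29, f(6)=47, ..., f(7)=76

Answer: 76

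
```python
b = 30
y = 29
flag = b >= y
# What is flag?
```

Trace:
`b = 30` → b = 30
`y = 29` → y = 29
`flag = b >= y` → flag = True
So flag = True

Answer: True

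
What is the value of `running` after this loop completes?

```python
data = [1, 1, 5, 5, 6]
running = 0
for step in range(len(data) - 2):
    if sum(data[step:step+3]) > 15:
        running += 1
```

Count windows with sum > 15
`running` takes the values: 0 → 1

Answer: 1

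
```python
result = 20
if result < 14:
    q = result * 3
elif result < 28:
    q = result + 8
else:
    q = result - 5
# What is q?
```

Trace:
`result = 20` → result = 20
`if result < 14: ...` → result < 14 is False, result < 28 is True → q = 28
So q = 28

Answer: 28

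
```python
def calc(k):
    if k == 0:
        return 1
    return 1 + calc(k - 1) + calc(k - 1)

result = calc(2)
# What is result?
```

calc(k) = 1 + 2·calc(k-1), calc(0)=1. Closed form: (1+1)·2^2 - 1 = 7.

Answer: 7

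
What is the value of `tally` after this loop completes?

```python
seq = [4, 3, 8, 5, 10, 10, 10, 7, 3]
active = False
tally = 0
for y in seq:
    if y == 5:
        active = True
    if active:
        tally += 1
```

Count elements after first 5 in [4, 3, 8, 5, 10, 10, 10, 7, 3]
`tally` takes the values: 0 → 1 → 2 → 3 → 4 → 5 → 6

Answer: 6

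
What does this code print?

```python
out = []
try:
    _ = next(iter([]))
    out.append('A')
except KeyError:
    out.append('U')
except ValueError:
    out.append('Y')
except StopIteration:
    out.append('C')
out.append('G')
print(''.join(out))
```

Execution trace: 'C' (except StopIteration) → 'G' (after the try/except). Output: CG

Answer: CG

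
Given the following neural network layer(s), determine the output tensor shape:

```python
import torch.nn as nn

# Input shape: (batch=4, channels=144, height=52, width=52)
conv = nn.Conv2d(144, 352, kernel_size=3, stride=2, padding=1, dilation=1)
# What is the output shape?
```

Input: (4, 144, 52, 52) -> Output: (4, 352, 26, 26)

Answer: (4, 352, 26, 26)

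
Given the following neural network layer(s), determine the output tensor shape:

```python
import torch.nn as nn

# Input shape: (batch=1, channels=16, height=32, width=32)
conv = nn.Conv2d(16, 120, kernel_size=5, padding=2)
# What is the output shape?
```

Input: (1, 16, 32, 32) -> Output: (1, 120, 32, 32)

Answer: (1, 120, 32, 32)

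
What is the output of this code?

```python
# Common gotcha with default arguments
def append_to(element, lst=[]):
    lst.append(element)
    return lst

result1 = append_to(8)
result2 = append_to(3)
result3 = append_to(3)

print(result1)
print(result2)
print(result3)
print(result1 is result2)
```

Key concept: mutable default argument gotcha.
Step by step:
`result1 = append_to(8)` → result1 = [8]
`result2 = append_to(3)` → result1 = [8, 3] (same object as result2); result2 = [8, 3] (same object as result1)
`result3 = append_to(3)` → result1 = [8, 3, 3] (same object as result2, result3); result2 = [8, 3, 3] (same object as result1, result3); result3 = [8, 3, 3] (same object as result1, result2)
`print(result1)` → prints [8, 3, 3]
`print(result2)` → prints [8, 3, 3]
`print(result3)` → prints [8, 3, 3]
`print(result1 is result2)` → prints True

Answer:
[8, 3, 3]
[8, 3, 3]
[8, 3, 3]
True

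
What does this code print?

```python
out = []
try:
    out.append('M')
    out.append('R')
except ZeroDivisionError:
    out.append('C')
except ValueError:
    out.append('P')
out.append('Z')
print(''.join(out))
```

Execution trace: 'M' (try body) → 'R' (try body, no exception) → 'Z' (after the try/except). Output: MRZ

Answer: MRZ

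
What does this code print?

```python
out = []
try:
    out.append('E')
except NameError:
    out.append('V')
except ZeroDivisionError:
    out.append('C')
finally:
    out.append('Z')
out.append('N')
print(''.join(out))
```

Execution trace: 'E' (try body, no exception) → 'Z' (finally) → 'N' (after the try/except). Output: EZN

Answer: EZN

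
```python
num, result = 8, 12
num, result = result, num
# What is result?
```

Trace:
`num, result = 8, 12` → num = 8; result = 12
`num, result = result, num` → num = 12; result = 8
So result = 8

Answer: 8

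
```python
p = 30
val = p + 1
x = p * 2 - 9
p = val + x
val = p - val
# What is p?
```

Trace:
`p = 30` → p = 30
`val = p + 1` → val = 31
`x = p * 2 - 9` → x = 51
`p = val + x` → p = 82
`val = p - val` → val = 51
So p = 82

Answer: 82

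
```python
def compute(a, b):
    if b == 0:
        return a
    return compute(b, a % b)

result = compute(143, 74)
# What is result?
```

compute(143, 74) -> compute(74, 69) -> compute(69, 5) -> compute(5, 4) -> compute(4, 1) -> compute(1, 0) -> 1

Answer: 1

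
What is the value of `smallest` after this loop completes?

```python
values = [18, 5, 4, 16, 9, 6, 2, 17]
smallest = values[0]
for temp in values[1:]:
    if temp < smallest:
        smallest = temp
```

Minimum of [18, 5, 4, 16, 9, 6, 2, 17]
`smallest` takes the values: 18 → 5 → 4 → 2

Answer: 2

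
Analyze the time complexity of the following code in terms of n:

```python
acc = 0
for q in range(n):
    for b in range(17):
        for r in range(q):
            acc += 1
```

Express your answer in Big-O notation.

Each loop level contributes: n × 1 × n. Multiplying the contributions gives O(n^2).

Answer: O(n^2)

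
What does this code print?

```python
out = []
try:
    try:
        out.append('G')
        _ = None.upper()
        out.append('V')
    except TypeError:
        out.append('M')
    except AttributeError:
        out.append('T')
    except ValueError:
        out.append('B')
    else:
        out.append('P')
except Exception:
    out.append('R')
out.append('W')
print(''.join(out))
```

Execution trace: 'G' (inner try body) → 'T' (inner except AttributeError) → 'W' (after the try/except). Output: GTW

Answer: GTW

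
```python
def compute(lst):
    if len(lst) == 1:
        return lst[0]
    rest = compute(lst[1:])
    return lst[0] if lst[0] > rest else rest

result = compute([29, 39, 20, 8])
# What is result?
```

Recursive max over [29, 39, 20, 8] = 39

Answer: 39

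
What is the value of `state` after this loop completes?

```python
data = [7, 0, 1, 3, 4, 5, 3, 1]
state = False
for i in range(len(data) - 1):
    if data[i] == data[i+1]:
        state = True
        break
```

Check consecutive duplicates in [7, 0, 1, 3, 4, 5, 3, 1]
`state` takes the values: False

Answer: False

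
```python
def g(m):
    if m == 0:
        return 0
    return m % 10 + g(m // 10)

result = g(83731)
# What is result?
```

Sum of digits of 83731: 1 + 3 + 7 + 3 + 8 = 22

Answer: 22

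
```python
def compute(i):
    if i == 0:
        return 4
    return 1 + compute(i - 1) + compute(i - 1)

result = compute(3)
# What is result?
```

compute(i) = 1 + 2·compute(i-1), compute(0)=4. Closed form: (4+1)·2^3 - 1 = 39.

Answer: 39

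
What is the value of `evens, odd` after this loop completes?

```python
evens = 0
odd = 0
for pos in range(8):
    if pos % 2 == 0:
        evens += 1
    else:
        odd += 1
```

Count evens and odds in range(8)
`evens, odd` takes the values: (0, 0) → (1, 0) → (1, 1) → (2, 1) → (2, 2) → (3, 2) → (3, 3) → (4, 3) → (4, 4)

Answer: 4, 4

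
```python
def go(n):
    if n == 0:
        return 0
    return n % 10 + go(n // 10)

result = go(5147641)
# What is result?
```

Sum of digits of 5147641: 1 + 4 + 6 + 7 + 4 + 1 + 5 = 28

Answer: 28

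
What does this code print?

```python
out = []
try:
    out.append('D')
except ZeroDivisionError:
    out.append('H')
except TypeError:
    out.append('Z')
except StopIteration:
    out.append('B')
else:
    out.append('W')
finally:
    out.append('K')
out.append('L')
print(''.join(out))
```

Execution trace: 'D' (try body, no exception) → 'W' (else) → 'K' (finally) → 'L' (after the try/except). Output: DWKL

Answer: DWKL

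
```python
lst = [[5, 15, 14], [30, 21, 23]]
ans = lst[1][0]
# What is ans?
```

Trace:
`lst = [[5, 15, 14], [30, 21, 23]]` → lst = [[5, 15, 14], [30, 21, 23]]
`ans = lst[1][0]` → ans = 30
So ans = 30

Answer: 30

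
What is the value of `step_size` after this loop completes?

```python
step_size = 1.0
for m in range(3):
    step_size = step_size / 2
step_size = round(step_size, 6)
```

Halving LR 3 times: 1 / 2^3
`step_size` takes the values: 1.0 → 0.5 → 0.25 → 0.125

Answer: 0.125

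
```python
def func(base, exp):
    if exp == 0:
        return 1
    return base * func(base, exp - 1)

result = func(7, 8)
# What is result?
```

func(7, 8) = 7 * 7 * 7 * 7 * 7 * 7 * 7 * 7 = 5764801

Answer: 5764801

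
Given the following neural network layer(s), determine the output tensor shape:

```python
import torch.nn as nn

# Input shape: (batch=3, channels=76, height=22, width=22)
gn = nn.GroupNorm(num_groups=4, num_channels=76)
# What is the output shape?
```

Input: (3, 76, 22, 22) -> Output: (3, 76, 22, 22)

Answer: (3, 76, 22, 22)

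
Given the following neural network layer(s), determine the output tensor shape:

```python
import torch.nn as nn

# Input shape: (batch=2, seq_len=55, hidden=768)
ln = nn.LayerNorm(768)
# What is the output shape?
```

Input: (2, 55, 768) -> Output: (2, 55, 768)

Answer: (2, 55, 768)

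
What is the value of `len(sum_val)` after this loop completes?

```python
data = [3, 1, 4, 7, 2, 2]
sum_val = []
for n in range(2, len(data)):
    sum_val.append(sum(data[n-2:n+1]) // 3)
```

Number of 3-element averages
`sum_val` takes the values: [] → [2] → [2, 4] → [2, 4, 4] → [2, 4, 4, 3]
So `len(sum_val)` = 4

Answer: 4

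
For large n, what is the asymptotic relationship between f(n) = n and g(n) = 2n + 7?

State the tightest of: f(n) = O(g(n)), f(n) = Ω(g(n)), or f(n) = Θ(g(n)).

n vs 2n + 7: f(n) = Θ(g(n)) — they are asymptotically equivalent (constant factors don't affect Θ).

Answer: f(n) = Θ(g(n)) — they are asymptotically equivalent (constant factors don't affect Θ).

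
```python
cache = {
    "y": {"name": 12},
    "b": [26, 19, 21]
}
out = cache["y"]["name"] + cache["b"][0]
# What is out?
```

Trace:
`cache = { ...` → cache = {'y': {'name': 12}, 'b': [26, 19, 21]}
`out = cache["y"]["name"] + cache["b"][0]` → out = 38
So out = 38

Answer: 38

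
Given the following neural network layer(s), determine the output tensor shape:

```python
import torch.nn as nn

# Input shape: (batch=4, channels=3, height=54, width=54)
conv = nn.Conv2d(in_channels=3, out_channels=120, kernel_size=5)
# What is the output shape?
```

Input: (4, 3, 54, 54) -> Output: (4, 120, 50, 50)

Answer: (4, 120, 50, 50)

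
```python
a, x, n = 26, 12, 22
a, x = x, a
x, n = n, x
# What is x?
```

Trace:
`a, x, n = 26, 12, 22` → a = 26; x = 12; n = 22
`a, x = x, a` → a = 12; x = 26
`x, n = n, x` → x = 22; n = 26
So x = 22

Answer: 22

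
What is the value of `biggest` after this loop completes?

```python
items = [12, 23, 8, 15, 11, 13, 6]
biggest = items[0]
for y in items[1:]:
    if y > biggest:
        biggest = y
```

Maximum of [12, 23, 8, 15, 11, 13, 6]
`biggest` takes the values: 12 → 23

Answer: 23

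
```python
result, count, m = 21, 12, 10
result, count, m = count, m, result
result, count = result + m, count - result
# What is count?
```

Trace:
`result, count, m = 21, 12, 10` → result = 21; count = 12; m = 10
`result, count, m = count, m, result` → result = 12; count = 10; m = 21
`result, count = result + m, count - result` → result = 33; count = -2
So count = -2

Answer: -2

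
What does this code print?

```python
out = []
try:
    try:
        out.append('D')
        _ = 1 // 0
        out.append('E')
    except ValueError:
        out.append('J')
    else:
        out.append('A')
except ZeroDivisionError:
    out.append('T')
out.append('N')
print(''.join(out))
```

Execution trace: 'D' (try body) → 'T' (outer except ZeroDivisionError) → 'N' (after the try/except). Output: DTN

Answer: DTN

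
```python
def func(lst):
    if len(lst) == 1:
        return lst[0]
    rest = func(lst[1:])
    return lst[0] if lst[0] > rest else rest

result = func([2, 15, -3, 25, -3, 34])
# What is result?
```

Recursive max over [2, 15, -3, 25, -3, 34] = 34

Answer: 34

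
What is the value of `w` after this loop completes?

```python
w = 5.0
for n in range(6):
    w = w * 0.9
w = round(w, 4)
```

Exponential decay: 5.0 * 0.9^6
`w` takes the values: 5.0 → 4.5 → 4.05 → 3.645 → 3.2805 → 2.95245 → 2.657205 → 2.6572

Answer: 2.6572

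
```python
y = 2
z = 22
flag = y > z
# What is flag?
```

Trace:
`y = 2` → y = 2
`z = 22` → z = 22
`flag = y > z` → flag = False
So flag = False

Answer: False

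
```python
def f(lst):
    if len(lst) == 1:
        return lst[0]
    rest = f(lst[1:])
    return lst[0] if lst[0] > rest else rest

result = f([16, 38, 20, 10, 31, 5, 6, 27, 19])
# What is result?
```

Recursive max over [16, 38, 20, 10, 31, 5, 6, 27, 19] = 38

Answer: 38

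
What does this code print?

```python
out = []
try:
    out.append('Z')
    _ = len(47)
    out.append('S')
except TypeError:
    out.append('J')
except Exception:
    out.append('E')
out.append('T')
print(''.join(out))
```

Execution trace: 'Z' (try body) → 'J' (except TypeError) → 'T' (after the try/except). Output: ZJT

Answer: ZJT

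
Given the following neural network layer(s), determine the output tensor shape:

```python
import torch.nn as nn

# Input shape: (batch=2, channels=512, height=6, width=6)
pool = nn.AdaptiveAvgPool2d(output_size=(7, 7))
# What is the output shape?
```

Input: (2, 512, 6, 6) -> Output: (2, 512, 7, 7)

Answer: (2, 512, 7, 7)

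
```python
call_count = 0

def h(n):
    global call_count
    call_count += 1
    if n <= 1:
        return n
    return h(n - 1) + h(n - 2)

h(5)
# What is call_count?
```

Calls(n) = 1 + Calls(n-1) + Calls(n-2); Calls(0)=Calls(1)=1. For n=5 this gives 15.

Answer: 15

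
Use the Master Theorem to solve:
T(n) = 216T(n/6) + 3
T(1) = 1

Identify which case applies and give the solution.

a=216, b=6, f(n)=3. log_6(216) = 3. Since c=0 < 3, Case 1 applies: T(n) = Θ(n^log_b(a)) = O(n^3).

Answer: O(n^3) - Case 1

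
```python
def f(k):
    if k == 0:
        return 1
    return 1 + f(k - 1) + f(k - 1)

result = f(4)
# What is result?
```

f(k) = 1 + 2·f(k-1), f(0)=1. Closed form: (1+1)·2^4 - 1 = 31.

Answer: 31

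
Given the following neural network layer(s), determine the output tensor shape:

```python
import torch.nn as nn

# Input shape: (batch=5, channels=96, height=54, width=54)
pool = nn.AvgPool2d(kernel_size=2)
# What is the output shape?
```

Input: (5, 96, 54, 54) -> Output: (5, 96, 27, 27)

Answer: (5, 96, 27, 27)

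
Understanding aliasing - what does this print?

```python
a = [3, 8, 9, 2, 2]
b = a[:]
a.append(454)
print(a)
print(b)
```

Key concept: slice [:] creates copy.
Step by step:
`a = [3, 8, 9, 2, 2]` → a = [3, 8, 9, 2, 2]
`b = a[:]` → b = [3, 8, 9, 2, 2]
`a.append(454)` → a = [3, 8, 9, 2, 2, 454]
`print(a)` → prints [3, 8, 9, 2, 2, 454]
`print(b)` → prints [3, 8, 9, 2, 2]

Answer:
[3, 8, 9, 2, 2, 454]
[3, 8, 9, 2, 2]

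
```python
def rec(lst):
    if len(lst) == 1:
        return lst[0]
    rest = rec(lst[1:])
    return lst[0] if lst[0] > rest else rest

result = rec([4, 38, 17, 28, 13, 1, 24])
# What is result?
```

Recursive max over [4, 38, 17, 28, 13, 1, 24] = 38

Answer: 38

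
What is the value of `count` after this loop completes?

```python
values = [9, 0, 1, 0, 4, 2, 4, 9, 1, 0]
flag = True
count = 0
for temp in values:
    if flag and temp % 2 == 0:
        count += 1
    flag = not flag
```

Count even values at even positions
`count` takes the values: 0 → 1 → 2

Answer: 2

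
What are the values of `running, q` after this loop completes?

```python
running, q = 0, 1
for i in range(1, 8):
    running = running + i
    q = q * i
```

Sum and factorial of 1 to 7
`running, q` takes the values: (0, 1) → (1, 1) → (3, 1) → (3, 2) → (6, 2) → (6, 6) → (10, 6) → (10, 24) → (15, 24) → (15, 120) → (21, 120) → (21, 720) → (28, 720) → (28, 5040)

Answer: 28, 5040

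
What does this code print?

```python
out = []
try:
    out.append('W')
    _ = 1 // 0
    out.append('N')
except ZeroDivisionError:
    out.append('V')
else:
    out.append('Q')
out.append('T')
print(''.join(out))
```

Execution trace: 'W' (try body) → 'V' (except ZeroDivisionError) → 'T' (after the try/except). Output: WVT

Answer: WVT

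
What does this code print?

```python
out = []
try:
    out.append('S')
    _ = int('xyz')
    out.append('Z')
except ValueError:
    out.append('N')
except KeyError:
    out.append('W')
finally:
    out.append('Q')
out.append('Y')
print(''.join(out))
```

Execution trace: 'S' (try body) → 'N' (except ValueError) → 'Q' (finally) → 'Y' (after the try/except). Output: SNQY

Answer: SNQY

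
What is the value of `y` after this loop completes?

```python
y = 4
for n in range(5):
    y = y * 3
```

Multiply by 3, 5 times: 4 * 3^5 = 972
`y` takes the values: 4 → 12 → 36 → 108 → 324 → 972

Answer: 972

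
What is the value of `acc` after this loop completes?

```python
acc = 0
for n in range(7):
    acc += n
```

Sum of 0 to 6 = 21
`acc` takes the values: 0 → 1 → 3 → 6 → 10 → 15 → 21

Answer: 21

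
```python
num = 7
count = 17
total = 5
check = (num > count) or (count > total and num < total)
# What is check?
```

Trace:
`num = 7` → num = 7
`count = 17` → count = 17
`total = 5` → total = 5
`check = (num > count) or (count > total and num < total)` → check = False
So check = False

Answer: False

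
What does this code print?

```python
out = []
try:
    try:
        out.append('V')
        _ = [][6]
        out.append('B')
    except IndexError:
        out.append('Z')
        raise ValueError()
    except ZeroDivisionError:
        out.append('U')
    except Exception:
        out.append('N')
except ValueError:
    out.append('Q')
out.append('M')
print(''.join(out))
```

Execution trace: 'V' (inner try body) → 'Z' (inner except IndexError) → 'Q' (outer except ValueError) → 'M' (after the try/except). Output: VZQM

Answer: VZQM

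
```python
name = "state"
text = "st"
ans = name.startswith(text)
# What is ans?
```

Trace:
`name = "state"` → name = 'state'
`text = "st"` → text = 'st'
`ans = name.startswith(text)` → ans = True
So ans = True

Answer: True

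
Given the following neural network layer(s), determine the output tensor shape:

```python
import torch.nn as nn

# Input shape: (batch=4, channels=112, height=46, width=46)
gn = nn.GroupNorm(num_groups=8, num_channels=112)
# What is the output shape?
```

Input: (4, 112, 46, 46) -> Output: (4, 112, 46, 46)

Answer: (4, 112, 46, 46)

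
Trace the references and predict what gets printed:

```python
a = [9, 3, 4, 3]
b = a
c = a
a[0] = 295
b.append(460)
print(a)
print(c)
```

Key concept: multiple aliases.
Step by step:
`a = [9, 3, 4, 3]` → a = [9, 3, 4, 3]
`b = a` → b = [9, 3, 4, 3] (same object as a)
`c = a` → c = [9, 3, 4, 3] (same object as a, b)
`a[0] = 295` → a = [295, 3, 4, 3] (same object as b, c); b = [295, 3, 4, 3] (same object as a, c); c = [295, 3, 4, 3] (same object as a, b)
`b.append(460)` → a = [295, 3, 4, 3, 460] (same object as b, c); b = [295, 3, 4, 3, 460] (same object as a, c); c = [295, 3, 4, 3, 460] (same object as a, b)
`print(a)` → prints [295, 3, 4, 3, 460]
`print(c)` → prints [295, 3, 4, 3, 460]

Answer:
[295, 3, 4, 3, 460]
[295, 3, 4, 3, 460]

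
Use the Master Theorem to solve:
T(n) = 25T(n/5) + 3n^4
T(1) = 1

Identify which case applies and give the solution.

a=25, b=5, f(n)=3n^4. log_5(25) = 2. Since c=4 > 2 and the regularity condition holds (25(n/5)^4 = (25/5^4)n^4 with 25/5^4 < 1), Case 3 applies: T(n) = Θ(f(n)) = O(n^4).

Answer: O(n^4) - Case 3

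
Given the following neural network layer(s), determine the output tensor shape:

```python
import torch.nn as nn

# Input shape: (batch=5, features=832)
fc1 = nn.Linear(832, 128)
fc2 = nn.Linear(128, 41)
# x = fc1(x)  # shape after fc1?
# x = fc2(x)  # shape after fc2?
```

Input: (5, 832) -> after fc1: (5, 128) -> Output: (5, 41)

Answer: (5, 41)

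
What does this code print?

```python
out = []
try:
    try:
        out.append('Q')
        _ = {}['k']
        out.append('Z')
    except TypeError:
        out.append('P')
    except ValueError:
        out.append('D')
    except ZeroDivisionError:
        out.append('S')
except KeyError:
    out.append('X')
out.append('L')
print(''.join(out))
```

Execution trace: 'Q' (inner try body) → 'X' (outer except KeyError) → 'L' (after the try/except). Output: QXL

Answer: QXL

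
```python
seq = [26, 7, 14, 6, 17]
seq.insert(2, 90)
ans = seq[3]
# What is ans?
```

Trace:
`seq = [26, 7, 14, 6, 17]` → seq = [26, 7, 14, 6, 17]
`seq.insert(2, 90)` → seq = [26, 7, 90, 14, 6, 17]
`ans = seq[3]` → ans = 14
So ans = 14

Answer: 14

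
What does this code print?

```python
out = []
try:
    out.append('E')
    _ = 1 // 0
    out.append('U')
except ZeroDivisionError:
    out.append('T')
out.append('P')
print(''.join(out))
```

Execution trace: 'E' (try body) → 'T' (except ZeroDivisionError) → 'P' (after the try/except). Output: ETP

Answer: ETP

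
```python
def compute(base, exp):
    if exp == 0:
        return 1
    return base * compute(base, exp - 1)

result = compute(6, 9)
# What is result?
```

compute(6, 9) = 6 * 6 * 6 * 6 * 6 * 6 * 6 * 6 * 6 = 10077696

Answer: 10077696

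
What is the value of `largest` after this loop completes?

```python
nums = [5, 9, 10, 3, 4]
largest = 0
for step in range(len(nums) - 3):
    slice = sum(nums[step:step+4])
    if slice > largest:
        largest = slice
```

Max sum of 4-element window in [5, 9, 10, 3, 4]
`largest` takes the values: 0 → 27

Answer: 27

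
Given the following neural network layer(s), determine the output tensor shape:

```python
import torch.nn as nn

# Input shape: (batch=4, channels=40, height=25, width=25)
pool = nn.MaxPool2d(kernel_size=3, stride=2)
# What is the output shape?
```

Input: (4, 40, 25, 25) -> Output: (4, 40, 12, 12)

Answer: (4, 40, 12, 12)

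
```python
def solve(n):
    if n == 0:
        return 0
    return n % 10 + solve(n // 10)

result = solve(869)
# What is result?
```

Sum of digits of 869: 9 + 6 + 8 = 23

Answer: 23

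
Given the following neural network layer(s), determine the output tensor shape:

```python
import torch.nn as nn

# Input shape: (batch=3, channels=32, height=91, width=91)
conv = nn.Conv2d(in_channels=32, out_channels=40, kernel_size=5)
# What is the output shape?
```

Input: (3, 32, 91, 91) -> Output: (3, 40, 87, 87)

Answer: (3, 40, 87, 87)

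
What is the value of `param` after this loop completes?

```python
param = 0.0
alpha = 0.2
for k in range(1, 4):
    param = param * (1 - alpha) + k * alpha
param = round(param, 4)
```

Moving average with lr=0.2
`param` takes the values: 0.0 → 0.2 → 0.56 → 1.048

Answer: 1.048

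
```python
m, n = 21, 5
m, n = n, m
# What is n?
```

Trace:
`m, n = 21, 5` → m = 21; n = 5
`m, n = n, m` → m = 5; n = 21
So n = 21

Answer: 21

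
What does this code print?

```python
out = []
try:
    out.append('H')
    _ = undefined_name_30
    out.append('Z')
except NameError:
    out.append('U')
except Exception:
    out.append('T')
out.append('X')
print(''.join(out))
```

Execution trace: 'H' (try body) → 'U' (except NameError) → 'X' (after the try/except). Output: HUX

Answer: HUX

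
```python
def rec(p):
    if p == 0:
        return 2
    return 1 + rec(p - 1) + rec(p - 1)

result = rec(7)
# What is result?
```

rec(p) = 1 + 2·rec(p-1), rec(0)=2. Closed form: (2+1)·2^7 - 1 = 383.

Answer: 383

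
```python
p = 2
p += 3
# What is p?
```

Trace:
`p = 2` → p = 2
`p += 3` → p = 5
So p = 5

Answer: 5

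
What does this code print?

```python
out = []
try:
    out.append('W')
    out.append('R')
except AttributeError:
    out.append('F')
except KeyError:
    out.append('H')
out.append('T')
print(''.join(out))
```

Execution trace: 'W' (try body) → 'R' (try body, no exception) → 'T' (after the try/except). Output: WRT

Answer: WRT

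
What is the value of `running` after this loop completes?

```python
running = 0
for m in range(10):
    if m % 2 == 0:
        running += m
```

Sum of even numbers 0 to 9
`running` takes the values: 0 → 2 → 6 → 12 → 20

Answer: 20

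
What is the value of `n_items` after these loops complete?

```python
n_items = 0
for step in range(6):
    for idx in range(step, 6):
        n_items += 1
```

Upper triangle: 6 + 5 + ... + 1
`n_items` takes the values: 0 → 1 → 2 → 3 → 4 → 5 → 6 → 7 → 8 → 9 → 10 → 11 → 12 → 13 → 14 → 15 → 16 → 17 → 18 → 19 → 20 → 21

Answer: 21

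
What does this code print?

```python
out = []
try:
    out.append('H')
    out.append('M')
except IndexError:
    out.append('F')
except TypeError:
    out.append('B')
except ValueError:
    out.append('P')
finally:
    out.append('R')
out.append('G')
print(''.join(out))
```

Execution trace: 'H' (try body) → 'M' (try body, no exception) → 'R' (finally) → 'G' (after the try/except). Output: HMRG

Answer: HMRG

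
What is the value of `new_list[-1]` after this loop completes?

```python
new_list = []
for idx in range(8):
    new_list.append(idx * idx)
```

Last element of squares 0 to 7
`new_list` takes the values: [] → [0] → [0, 1] → [0, 1, 4] → [0, 1, 4, 9] → [0, 1, 4, 9, 16] → [0, 1, 4, 9, 16, 25] → [0, 1, 4, 9, 16, 25, 36] → [0, 1, 4, 9, 16, 25, 36, 49]
So `new_list[-1]` = 49

Answer: 49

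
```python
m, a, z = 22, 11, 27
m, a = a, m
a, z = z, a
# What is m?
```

Trace:
`m, a, z = 22, 11, 27` → m = 22; a = 11; z = 27
`m, a = a, m` → m = 11; a = 22
`a, z = z, a` → a = 27; z = 22
So m = 11

Answer: 11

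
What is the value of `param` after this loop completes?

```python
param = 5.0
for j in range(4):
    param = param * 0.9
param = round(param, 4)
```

Exponential decay: 5.0 * 0.9^4
`param` takes the values: 5.0 → 4.5 → 4.05 → 3.645 → 3.2805

Answer: 3.2805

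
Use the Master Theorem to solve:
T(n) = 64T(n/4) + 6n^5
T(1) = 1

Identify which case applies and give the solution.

a=64, b=4, f(n)=6n^5. log_4(64) = 3. Since c=5 > 3 and the regularity condition holds (64(n/4)^5 = (64/4^5)n^5 with 64/4^5 < 1), Case 3 applies: T(n) = Θ(f(n)) = O(n^5).

Answer: O(n^5) - Case 3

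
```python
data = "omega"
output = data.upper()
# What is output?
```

Trace:
`data = "omega"` → data = 'omega'
`output = data.upper()` → output = 'OMEGA'
So output = 'OMEGA'

Answer: 'OMEGA'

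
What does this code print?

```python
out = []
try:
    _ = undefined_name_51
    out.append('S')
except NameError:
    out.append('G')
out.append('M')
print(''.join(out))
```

Execution trace: 'G' (except NameError) → 'M' (after the try/except). Output: GM

Answer: GM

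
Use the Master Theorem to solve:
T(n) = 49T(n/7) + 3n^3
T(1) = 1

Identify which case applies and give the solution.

a=49, b=7, f(n)=3n^3. log_7(49) = 2. Since c=3 > 2 and the regularity condition holds (49(n/7)^3 = (49/7^3)n^3 with 49/7^3 < 1), Case 3 applies: T(n) = Θ(f(n)) = O(n^3).

Answer: O(n^3) - Case 3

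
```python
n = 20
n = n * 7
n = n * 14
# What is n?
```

Trace:
`n = 20` → n = 20
`n = n * 7` → n = 140
`n = n * 14` → n = 1960
So n = 1960

Answer: 1960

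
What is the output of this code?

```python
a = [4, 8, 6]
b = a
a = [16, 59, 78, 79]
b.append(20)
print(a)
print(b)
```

Key concept: rebinding vs mutation: a is rebound to a new list, b still points at the original.
Step by step:
`a = [4, 8, 6]` → a = [4, 8, 6]
`b = a` → b = [4, 8, 6] (same object as a)
`a = [16, 59, 78, 79]` → a = [16, 59, 78, 79]
`b.append(20)` → b = [4, 8, 6, 20]
`print(a)` → prints [16, 59, 78, 79]
`print(b)` → prints [4, 8, 6, 20]

Answer:
[16, 59, 78, 79]
[4, 8, 6, 20]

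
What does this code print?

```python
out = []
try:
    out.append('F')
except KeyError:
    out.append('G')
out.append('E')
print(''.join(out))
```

Execution trace: 'F' (try body, no exception) → 'E' (after the try/except). Output: FE

Answer: FE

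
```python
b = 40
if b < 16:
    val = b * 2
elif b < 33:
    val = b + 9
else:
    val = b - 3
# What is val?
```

Trace:
`b = 40` → b = 40
`if b < 16: ...` → b < 16 is False, b < 33 is False, take else branch → val = 37
So val = 37

Answer: 37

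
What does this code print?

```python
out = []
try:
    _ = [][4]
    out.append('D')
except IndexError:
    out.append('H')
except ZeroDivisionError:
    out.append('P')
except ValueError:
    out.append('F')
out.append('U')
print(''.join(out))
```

Execution trace: 'H' (except IndexError) → 'U' (after the try/except). Output: HU

Answer: HU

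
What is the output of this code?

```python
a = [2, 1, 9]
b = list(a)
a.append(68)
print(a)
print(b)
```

Key concept: list() constructor creates copy.
Step by step:
`a = [2, 1, 9]` → a = [2, 1, 9]
`b = list(a)` → b = [2, 1, 9]
`a.append(68)` → a = [2, 1, 9, 68]
`print(a)` → prints [2, 1, 9, 68]
`print(b)` → prints [2, 1, 9]

Answer:
[2, 1, 9, 68]
[2, 1, 9]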